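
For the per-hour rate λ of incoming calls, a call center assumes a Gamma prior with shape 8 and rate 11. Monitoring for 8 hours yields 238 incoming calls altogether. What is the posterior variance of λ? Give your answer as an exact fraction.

Total count 238 over total exposure 8 hours.
The Gamma prior is conjugate for the Poisson rate, so λ | data ~ Gamma(8+238, 11+8) = Gamma(246, 19).
Posterior variance = α'/β'² = 246/361.

246/361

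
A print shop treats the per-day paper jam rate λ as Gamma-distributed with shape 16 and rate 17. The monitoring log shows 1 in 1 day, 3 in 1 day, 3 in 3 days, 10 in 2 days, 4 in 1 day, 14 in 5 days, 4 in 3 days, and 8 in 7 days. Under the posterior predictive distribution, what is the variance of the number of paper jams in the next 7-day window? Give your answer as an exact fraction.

Total count: 1 + 3 + 3 + 10 + 4 + 14 + 4 + 8 = 47.
Total exposure: 1 + 1 + 3 + 2 + 1 + 5 + 3 + 7 = 23 days.
The Gamma prior is conjugate for the Poisson rate, so λ | data ~ Gamma(16+47, 17+23) = Gamma(63, 40).
The posterior predictive for a window of length T is Negative Binomial with variance T·α'·(β'+T)/β'² = 7·63·47/1600 = 20727/1600.

20727/1600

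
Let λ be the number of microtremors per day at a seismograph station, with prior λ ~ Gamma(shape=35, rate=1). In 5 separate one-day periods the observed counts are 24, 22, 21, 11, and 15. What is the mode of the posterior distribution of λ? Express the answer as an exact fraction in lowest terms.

Total count: 24 + 22 + 21 + 11 + 15 = 93.
Total exposure: 5 days.
The Gamma prior is conjugate for the Poisson rate, so λ | data ~ Gamma(35+93, 1+5) = Gamma(128, 6).
Posterior mode = (α'−1)/β' = 127/6.

127/6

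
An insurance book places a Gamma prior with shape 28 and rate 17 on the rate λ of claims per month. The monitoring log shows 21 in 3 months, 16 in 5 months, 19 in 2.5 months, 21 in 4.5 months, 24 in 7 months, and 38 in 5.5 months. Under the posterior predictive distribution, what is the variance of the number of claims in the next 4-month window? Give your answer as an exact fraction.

129592/7921

Total count: 21 + 16 + 19 + 21 + 24 + 38 = 139.
Total exposure: 3 + 5 + 2.5 + 4.5 + 7 + 5.5 = 27.5 months.
By Gamma–Poisson conjugacy, the posterior is Gamma(α + Σx, β + Σt) = Gamma(28 + 139, 17 + 27.5) = Gamma(167, 89/2).
The posterior predictive for a window of length T is Negative Binomial with variance T·α'·(β'+T)/β'² = 4·167·(97/2)/(7921/4) = 129592/7921.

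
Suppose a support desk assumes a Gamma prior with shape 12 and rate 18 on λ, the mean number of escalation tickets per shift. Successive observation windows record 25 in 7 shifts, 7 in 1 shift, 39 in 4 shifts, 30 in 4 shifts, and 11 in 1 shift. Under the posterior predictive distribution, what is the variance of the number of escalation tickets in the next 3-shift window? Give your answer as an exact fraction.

14136/1225

Total count: 25 + 7 + 39 + 30 + 11 = 112.
Total exposure: 7 + 1 + 4 + 4 + 1 = 17 shifts.
Gamma(α, β) with Poisson data over total exposure Σt gives posterior Gamma(α+Σx, β+Σt) = Gamma(124, 35).
The posterior predictive for a window of length T is Negative Binomial with variance T·α'·(β'+T)/β'² = 3·124·38/1225 = 14136/1225.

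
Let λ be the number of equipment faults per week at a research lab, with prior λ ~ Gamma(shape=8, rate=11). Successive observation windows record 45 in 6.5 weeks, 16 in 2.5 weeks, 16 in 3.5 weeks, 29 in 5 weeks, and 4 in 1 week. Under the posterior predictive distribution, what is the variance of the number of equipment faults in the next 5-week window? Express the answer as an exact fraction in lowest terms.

1380/59

Total count: 45 + 16 + 16 + 29 + 4 = 110.
Total exposure: 6.5 + 2.5 + 3.5 + 5 + 1 = 18.5 weeks.
Conjugate update: add total count to the shape and total exposure to the rate, giving Gamma(118, 59/2).
The posterior predictive for a window of length T is Negative Binomial with variance T·α'·(β'+T)/β'² = 5·118·(69/2)/(3481/4) = 1380/59.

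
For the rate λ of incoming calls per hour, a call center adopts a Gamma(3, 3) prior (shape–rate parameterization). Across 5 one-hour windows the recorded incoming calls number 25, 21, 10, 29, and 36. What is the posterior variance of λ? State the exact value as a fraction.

31/16

Total count: 25 + 21 + 10 + 29 + 36 = 121.
Total exposure: 5 hours.
Conjugate update: add total count to the shape and total exposure to the rate, giving Gamma(124, 8).
Posterior variance = α'/β'² = 124/64 = 31/16.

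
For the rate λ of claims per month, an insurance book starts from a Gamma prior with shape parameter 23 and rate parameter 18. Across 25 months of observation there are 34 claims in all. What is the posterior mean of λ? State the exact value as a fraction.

57/43

Total count 34 over total exposure 25 months.
Conjugate update: add total count to the shape and total exposure to the rate, giving Gamma(57, 43).
Posterior mean = α'/β' = 57/43.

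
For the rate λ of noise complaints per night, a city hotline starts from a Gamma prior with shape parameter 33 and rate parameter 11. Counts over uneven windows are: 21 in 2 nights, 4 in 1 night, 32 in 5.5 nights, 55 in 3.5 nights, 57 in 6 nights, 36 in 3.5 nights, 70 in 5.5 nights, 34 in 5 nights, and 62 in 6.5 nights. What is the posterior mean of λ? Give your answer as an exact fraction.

808/99

Total count: 21 + 4 + 32 + 55 + 57 + 36 + 70 + 34 + 62 = 371.
Total exposure: 2 + 1 + 5.5 + 3.5 + 6 + 3.5 + 5.5 + 5 + 6.5 = 38.5 nights.
Gamma(α, β) with Poisson data over total exposure Σt gives posterior Gamma(α+Σx, β+Σt) = Gamma(404, 99/2).
Posterior mean = α'/β' = 404/(99/2) = 808/99.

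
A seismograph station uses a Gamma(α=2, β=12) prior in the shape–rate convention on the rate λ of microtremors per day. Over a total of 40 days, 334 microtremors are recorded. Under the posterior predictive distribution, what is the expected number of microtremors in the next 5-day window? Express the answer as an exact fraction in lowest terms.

420/13

Total count 334 over total exposure 40 days.
The Gamma prior is conjugate for the Poisson rate, so λ | data ~ Gamma(2+334, 12+40) = Gamma(336, 52).
Predictive mean over a 5-day window = T·E[λ|data] = 5·336/52 = 420/13.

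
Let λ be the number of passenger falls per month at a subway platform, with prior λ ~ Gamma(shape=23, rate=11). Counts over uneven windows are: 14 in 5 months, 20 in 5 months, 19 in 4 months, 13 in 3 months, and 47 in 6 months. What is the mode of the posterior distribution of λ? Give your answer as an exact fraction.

135/34

Total count: 14 + 20 + 19 + 13 + 47 = 113.
Total exposure: 5 + 5 + 4 + 3 + 6 = 23 months.
Conjugate update: add total count to the shape and total exposure to the rate, giving Gamma(136, 34).
Posterior mode = (α'−1)/β' = 135/34.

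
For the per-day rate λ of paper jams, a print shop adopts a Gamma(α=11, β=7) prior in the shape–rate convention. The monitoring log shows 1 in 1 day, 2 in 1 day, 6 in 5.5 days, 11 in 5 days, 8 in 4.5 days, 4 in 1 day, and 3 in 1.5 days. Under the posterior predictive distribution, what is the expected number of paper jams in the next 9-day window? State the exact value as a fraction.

828/53

Total count: 1 + 2 + 6 + 11 + 8 + 4 + 3 = 35.
Total exposure: 1 + 1 + 5.5 + 5 + 4.5 + 1 + 1.5 = 19.5 days.
Gamma(α, β) with Poisson data over total exposure Σt gives posterior Gamma(α+Σx, β+Σt) = Gamma(46, 53/2).
Predictive mean over a 9-day window = T·E[λ|data] = 9·46/(53/2) = 828/53.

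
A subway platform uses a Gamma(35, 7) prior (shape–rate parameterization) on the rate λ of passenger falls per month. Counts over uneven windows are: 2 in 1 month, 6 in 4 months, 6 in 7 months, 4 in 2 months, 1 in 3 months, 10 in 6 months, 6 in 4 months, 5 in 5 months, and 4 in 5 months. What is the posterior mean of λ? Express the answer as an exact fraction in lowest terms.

79/44

Total count: 2 + 6 + 6 + 4 + 1 + 10 + 6 + 5 + 4 = 44.
Total exposure: 1 + 4 + 7 + 2 + 3 + 6 + 4 + 5 + 5 = 37 months.
By Gamma–Poisson conjugacy, the posterior is Gamma(α + Σx, β + Σt) = Gamma(35 + 44, 7 + 37) = Gamma(79, 44).
Posterior mean = α'/β' = 79/44.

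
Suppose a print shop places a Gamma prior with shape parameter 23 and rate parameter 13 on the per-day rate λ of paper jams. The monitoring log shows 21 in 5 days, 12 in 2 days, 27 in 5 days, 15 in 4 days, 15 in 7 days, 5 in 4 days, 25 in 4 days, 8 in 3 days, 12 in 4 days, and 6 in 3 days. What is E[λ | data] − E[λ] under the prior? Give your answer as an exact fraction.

955/702

Total count: 21 + 12 + 27 + 15 + 15 + 5 + 25 + 8 + 12 + 6 = 146.
Total exposure: 5 + 2 + 5 + 4 + 7 + 4 + 4 + 3 + 4 + 3 = 41 days.
Conjugate update: add total count to the shape and total exposure to the rate, giving Gamma(169, 54).
Posterior mean = 169/54 = 169/54; prior mean = 23/13 = 23/13. Difference = 169/54 − 23/13 = 955/702.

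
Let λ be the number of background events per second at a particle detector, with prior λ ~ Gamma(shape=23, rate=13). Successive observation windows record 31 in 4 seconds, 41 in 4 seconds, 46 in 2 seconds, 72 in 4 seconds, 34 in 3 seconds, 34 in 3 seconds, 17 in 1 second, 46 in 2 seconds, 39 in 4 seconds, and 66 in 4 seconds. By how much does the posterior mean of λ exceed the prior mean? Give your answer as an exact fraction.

Total count: 31 + 41 + 46 + 72 + 34 + 34 + 17 + 46 + 39 + 66 = 426.
Total exposure: 4 + 4 + 2 + 4 + 3 + 3 + 1 + 2 + 4 + 4 = 31 seconds.
By Gamma–Poisson conjugacy, the posterior is Gamma(α + Σx, β + Σt) = Gamma(23 + 426, 13 + 31) = Gamma(449, 44).
Posterior mean = 449/44 = 449/44; prior mean = 23/13 = 23/13. Difference = 449/44 − 23/13 = 4825/572.

4825/572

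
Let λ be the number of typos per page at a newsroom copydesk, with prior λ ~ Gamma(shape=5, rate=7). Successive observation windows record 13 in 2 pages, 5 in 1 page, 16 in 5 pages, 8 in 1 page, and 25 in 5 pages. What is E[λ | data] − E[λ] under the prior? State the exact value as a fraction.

19/7

Total count: 13 + 5 + 16 + 8 + 25 = 67.
Total exposure: 2 + 1 + 5 + 1 + 5 = 14 pages.
The Gamma prior is conjugate for the Poisson rate, so λ | data ~ Gamma(5+67, 7+14) = Gamma(72, 21).
Posterior mean = 72/21 = 24/7; prior mean = 5/7 = 5/7. Difference = 24/7 − 5/7 = 19/7.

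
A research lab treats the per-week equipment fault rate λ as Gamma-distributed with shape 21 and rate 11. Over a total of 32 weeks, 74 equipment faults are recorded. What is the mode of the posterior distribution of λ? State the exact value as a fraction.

Total count 74 over total exposure 32 weeks.
Gamma(α, β) with Poisson data over total exposure Σt gives posterior Gamma(α+Σx, β+Σt) = Gamma(95, 43).
Posterior mode = (α'−1)/β' = 94/43.

94/43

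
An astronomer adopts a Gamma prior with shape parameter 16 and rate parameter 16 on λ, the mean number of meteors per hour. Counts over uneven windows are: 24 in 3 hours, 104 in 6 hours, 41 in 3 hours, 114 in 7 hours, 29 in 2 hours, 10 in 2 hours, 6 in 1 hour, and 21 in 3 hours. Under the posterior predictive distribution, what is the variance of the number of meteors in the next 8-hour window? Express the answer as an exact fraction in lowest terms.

148920/1849

Total count: 24 + 104 + 41 + 114 + 29 + 10 + 6 + 21 = 349.
Total exposure: 3 + 6 + 3 + 7 + 2 + 2 + 1 + 3 = 27 hours.
Conjugate update: add total count to the shape and total exposure to the rate, giving Gamma(365, 43).
The posterior predictive for a window of length T is Negative Binomial with variance T·α'·(β'+T)/β'² = 8·365·51/1849 = 148920/1849.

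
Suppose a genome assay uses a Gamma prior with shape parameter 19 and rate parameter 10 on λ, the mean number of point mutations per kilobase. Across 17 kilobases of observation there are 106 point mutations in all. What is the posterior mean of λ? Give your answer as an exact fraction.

Total count 106 over total exposure 17 kilobases.
Conjugate update: add total count to the shape and total exposure to the rate, giving Gamma(125, 27).
Posterior mean = α'/β' = 125/27.

125/27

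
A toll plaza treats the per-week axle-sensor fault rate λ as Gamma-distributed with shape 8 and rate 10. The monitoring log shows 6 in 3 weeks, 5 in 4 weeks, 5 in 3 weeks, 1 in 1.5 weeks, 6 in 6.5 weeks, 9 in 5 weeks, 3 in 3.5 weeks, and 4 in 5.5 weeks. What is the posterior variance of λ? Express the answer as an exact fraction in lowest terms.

Total count: 6 + 5 + 5 + 1 + 6 + 9 + 3 + 4 = 39.
Total exposure: 3 + 4 + 3 + 1.5 + 6.5 + 5 + 3.5 + 5.5 = 32 weeks.
Gamma(α, β) with Poisson data over total exposure Σt gives posterior Gamma(α+Σx, β+Σt) = Gamma(47, 42).
Posterior variance = α'/β'² = 47/1764.

47/1764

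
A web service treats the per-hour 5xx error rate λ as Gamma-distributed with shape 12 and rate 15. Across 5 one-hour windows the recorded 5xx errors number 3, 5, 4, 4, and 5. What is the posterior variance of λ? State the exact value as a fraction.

Total count: 3 + 5 + 4 + 4 + 5 = 21.
Total exposure: 5 hours.
Conjugate update: add total count to the shape and total exposure to the rate, giving Gamma(33, 20).
Posterior variance = α'/β'² = 33/400.

33/400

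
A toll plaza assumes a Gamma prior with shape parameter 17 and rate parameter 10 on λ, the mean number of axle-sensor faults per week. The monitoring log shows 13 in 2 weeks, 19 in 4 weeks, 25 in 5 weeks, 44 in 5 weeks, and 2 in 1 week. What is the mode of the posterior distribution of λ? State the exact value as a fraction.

Total count: 13 + 19 + 25 + 44 + 2 = 103.
Total exposure: 2 + 4 + 5 + 5 + 1 = 17 weeks.
The Gamma prior is conjugate for the Poisson rate, so λ | data ~ Gamma(17+103, 10+17) = Gamma(120, 27).
Posterior mode = (α'−1)/β' = 119/27.

119/27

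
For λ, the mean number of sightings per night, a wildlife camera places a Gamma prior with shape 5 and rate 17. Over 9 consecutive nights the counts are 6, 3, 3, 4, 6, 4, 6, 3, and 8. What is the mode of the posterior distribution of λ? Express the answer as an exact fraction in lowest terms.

Total count: 6 + 3 + 3 + 4 + 6 + 4 + 6 + 3 + 8 = 43.
Total exposure: 9 nights.
Posterior: α' = 5 + 43 = 48, β' = 17 + 9 = 26.
Posterior mode = (α'−1)/β' = 47/26.

47/26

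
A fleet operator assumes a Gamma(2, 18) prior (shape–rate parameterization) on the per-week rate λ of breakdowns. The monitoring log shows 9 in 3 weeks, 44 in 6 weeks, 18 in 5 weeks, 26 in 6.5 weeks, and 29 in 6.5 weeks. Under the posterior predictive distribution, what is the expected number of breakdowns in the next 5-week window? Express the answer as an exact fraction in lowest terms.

Total count: 9 + 44 + 18 + 26 + 29 = 126.
Total exposure: 3 + 6 + 5 + 6.5 + 6.5 = 27 weeks.
By Gamma–Poisson conjugacy, the posterior is Gamma(α + Σx, β + Σt) = Gamma(2 + 126, 18 + 27) = Gamma(128, 45).
Predictive mean over a 5-week window = T·E[λ|data] = 5·128/45 = 128/9.

128/9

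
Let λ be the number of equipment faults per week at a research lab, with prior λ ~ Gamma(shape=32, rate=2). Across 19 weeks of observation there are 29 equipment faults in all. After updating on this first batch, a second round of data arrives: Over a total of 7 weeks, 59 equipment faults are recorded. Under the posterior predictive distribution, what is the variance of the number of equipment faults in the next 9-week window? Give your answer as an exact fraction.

Total count 29 over total exposure 19 weeks.
After the first batch: Gamma(32 + 29, 2 + 19) = Gamma(61, 21).
Total count 59 over total exposure 7 weeks.
After the second batch: Gamma(61 + 59, 21 + 7) = Gamma(120, 28).
The posterior predictive for a window of length T is Negative Binomial with variance T·α'·(β'+T)/β'² = 9·120·37/784 = 4995/98.

4995/98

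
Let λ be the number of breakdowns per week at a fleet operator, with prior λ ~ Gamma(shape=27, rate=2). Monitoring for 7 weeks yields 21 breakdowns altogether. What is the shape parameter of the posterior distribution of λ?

48

Total count 21 over total exposure 7 weeks.
Conjugate update: add total count to the shape and total exposure to the rate, giving Gamma(48, 9).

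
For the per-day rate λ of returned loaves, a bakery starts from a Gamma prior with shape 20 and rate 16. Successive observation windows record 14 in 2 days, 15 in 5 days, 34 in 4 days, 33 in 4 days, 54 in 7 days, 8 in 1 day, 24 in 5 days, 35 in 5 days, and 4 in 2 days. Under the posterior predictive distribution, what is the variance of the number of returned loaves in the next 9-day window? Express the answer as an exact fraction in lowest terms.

14460/289

Total count: 14 + 15 + 34 + 33 + 54 + 8 + 24 + 35 + 4 = 221.
Total exposure: 2 + 5 + 4 + 4 + 7 + 1 + 5 + 5 + 2 = 35 days.
Posterior: α' = 20 + 221 = 241, β' = 16 + 35 = 51.
The posterior predictive for a window of length T is Negative Binomial with variance T·α'·(β'+T)/β'² = 9·241·60/2601 = 14460/289.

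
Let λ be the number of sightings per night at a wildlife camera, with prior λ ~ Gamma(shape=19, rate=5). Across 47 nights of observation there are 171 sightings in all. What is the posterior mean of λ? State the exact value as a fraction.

95/26

Total count 171 over total exposure 47 nights.
Conjugate update: add total count to the shape and total exposure to the rate, giving Gamma(190, 52).
Posterior mean = α'/β' = 190/52 = 95/26.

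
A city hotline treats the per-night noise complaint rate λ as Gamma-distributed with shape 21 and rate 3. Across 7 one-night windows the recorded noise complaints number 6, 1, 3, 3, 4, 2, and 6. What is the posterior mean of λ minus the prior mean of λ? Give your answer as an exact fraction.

-12/5

Total count: 6 + 1 + 3 + 3 + 4 + 2 + 6 = 25.
Total exposure: 7 nights.
Gamma(α, β) with Poisson data over total exposure Σt gives posterior Gamma(α+Σx, β+Σt) = Gamma(46, 10).
Posterior mean = 46/10 = 23/5; prior mean = 21/3 = 7. Difference = 23/5 − 7 = -12/5.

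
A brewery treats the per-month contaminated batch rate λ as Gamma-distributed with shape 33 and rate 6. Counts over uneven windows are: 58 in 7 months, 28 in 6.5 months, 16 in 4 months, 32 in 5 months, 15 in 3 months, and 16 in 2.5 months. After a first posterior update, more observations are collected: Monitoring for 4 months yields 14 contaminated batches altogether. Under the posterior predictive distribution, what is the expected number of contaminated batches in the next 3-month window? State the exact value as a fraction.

318/19

Total count: 58 + 28 + 16 + 32 + 15 + 16 = 165.
Total exposure: 7 + 6.5 + 4 + 5 + 3 + 2.5 = 28 months.
After the first batch: Gamma(33 + 165, 6 + 28) = Gamma(198, 34).
Total count 14 over total exposure 4 months.
After the second batch: Gamma(198 + 14, 34 + 4) = Gamma(212, 38).
Predictive mean over a 3-month window = T·E[λ|data] = 3·212/38 = 318/19.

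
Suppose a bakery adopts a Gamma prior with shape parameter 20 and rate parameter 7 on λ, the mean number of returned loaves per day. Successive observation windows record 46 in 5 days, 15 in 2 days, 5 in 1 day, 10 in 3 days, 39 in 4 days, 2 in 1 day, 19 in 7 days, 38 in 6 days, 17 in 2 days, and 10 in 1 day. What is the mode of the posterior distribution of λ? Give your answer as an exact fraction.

Total count: 46 + 15 + 5 + 10 + 39 + 2 + 19 + 38 + 17 + 10 = 201.
Total exposure: 5 + 2 + 1 + 3 + 4 + 1 + 7 + 6 + 2 + 1 = 32 days.
Conjugate update: add total count to the shape and total exposure to the rate, giving Gamma(221, 39).
Posterior mode = (α'−1)/β' = 220/39.

220/39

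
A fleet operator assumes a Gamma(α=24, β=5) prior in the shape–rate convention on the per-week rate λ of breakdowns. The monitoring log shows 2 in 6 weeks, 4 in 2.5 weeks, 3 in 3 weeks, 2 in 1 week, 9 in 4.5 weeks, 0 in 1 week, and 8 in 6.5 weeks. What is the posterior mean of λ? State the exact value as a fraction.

Total count: 2 + 4 + 3 + 2 + 9 + 0 + 8 = 28.
Total exposure: 6 + 2.5 + 3 + 1 + 4.5 + 1 + 6.5 = 24.5 weeks.
The Gamma prior is conjugate for the Poisson rate, so λ | data ~ Gamma(24+28, 5+24.5) = Gamma(52, 59/2).
Posterior mean = α'/β' = 52/(59/2) = 104/59.

104/59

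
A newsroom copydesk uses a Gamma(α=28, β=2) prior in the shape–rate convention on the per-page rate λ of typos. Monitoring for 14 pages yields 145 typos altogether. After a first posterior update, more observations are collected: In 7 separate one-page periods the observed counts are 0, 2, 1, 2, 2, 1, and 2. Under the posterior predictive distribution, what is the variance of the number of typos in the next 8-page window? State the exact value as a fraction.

45384/529

Total count 145 over total exposure 14 pages.
After the first batch: Gamma(28 + 145, 2 + 14) = Gamma(173, 16).
Total count: 0 + 2 + 1 + 2 + 2 + 1 + 2 = 10.
Total exposure: 7 pages.
After the second batch: Gamma(173 + 10, 16 + 7) = Gamma(183, 23).
The posterior predictive for a window of length T is Negative Binomial with variance T·α'·(β'+T)/β'² = 8·183·31/529 = 45384/529.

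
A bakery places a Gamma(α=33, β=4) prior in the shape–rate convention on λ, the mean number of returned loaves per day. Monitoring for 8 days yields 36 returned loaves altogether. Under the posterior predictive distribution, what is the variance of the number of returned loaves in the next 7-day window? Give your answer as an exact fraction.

Total count 36 over total exposure 8 days.
By Gamma–Poisson conjugacy, the posterior is Gamma(α + Σx, β + Σt) = Gamma(33 + 36, 4 + 8) = Gamma(69, 12).
The posterior predictive for a window of length T is Negative Binomial with variance T·α'·(β'+T)/β'² = 7·69·19/144 = 3059/48.

3059/48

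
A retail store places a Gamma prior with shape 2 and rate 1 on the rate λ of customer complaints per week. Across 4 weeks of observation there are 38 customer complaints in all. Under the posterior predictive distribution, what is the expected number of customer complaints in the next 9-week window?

72

Total count 38 over total exposure 4 weeks.
Conjugate update: add total count to the shape and total exposure to the rate, giving Gamma(40, 5).
Predictive mean over a 9-week window = T·E[λ|data] = 9·40/5 = 72.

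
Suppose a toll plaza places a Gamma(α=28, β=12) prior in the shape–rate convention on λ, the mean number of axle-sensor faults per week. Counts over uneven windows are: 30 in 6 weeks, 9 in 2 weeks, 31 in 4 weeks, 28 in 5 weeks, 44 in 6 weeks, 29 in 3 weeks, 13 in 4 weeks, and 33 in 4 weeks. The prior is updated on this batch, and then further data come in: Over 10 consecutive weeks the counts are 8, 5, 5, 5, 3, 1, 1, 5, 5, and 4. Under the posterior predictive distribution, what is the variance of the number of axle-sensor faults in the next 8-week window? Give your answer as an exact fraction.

Total count: 30 + 9 + 31 + 28 + 44 + 29 + 13 + 33 = 217.
Total exposure: 6 + 2 + 4 + 5 + 6 + 3 + 4 + 4 = 34 weeks.
After the first batch: Gamma(28 + 217, 12 + 34) = Gamma(245, 46).
Total count: 8 + 5 + 5 + 5 + 3 + 1 + 1 + 5 + 5 + 4 = 42.
Total exposure: 10 weeks.
After the second batch: Gamma(245 + 42, 46 + 10) = Gamma(287, 56).
The posterior predictive for a window of length T is Negative Binomial with variance T·α'·(β'+T)/β'² = 8·287·64/3136 = 328/7.

328/7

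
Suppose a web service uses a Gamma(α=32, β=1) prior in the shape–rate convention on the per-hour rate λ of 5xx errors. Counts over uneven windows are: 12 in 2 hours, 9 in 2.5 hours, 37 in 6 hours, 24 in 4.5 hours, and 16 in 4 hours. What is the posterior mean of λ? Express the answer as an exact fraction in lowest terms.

Total count: 12 + 9 + 37 + 24 + 16 = 98.
Total exposure: 2 + 2.5 + 6 + 4.5 + 4 = 19 hours.
Gamma(α, β) with Poisson data over total exposure Σt gives posterior Gamma(α+Σx, β+Σt) = Gamma(130, 20).
Posterior mean = α'/β' = 130/20 = 13/2.

13/2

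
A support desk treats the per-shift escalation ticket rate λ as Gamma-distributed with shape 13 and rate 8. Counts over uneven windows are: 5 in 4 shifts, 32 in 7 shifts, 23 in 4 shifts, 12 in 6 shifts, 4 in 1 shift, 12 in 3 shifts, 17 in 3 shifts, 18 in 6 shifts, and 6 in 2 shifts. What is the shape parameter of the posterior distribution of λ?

142

Total count: 5 + 32 + 23 + 12 + 4 + 12 + 17 + 18 + 6 = 129.
Total exposure: 4 + 7 + 4 + 6 + 1 + 3 + 3 + 6 + 2 = 36 shifts.
The Gamma prior is conjugate for the Poisson rate, so λ | data ~ Gamma(13+129, 8+36) = Gamma(142, 44).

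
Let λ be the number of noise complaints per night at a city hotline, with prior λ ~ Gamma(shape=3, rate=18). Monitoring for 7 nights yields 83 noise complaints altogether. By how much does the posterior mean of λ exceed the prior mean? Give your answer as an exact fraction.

491/150

Total count 83 over total exposure 7 nights.
Conjugate update: add total count to the shape and total exposure to the rate, giving Gamma(86, 25).
Posterior mean = 86/25 = 86/25; prior mean = 3/18 = 1/6. Difference = 86/25 − 1/6 = 491/150.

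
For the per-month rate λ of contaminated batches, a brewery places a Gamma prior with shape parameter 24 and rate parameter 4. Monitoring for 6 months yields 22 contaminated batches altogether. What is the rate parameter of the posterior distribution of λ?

10

Total count 22 over total exposure 6 months.
Conjugate update: add total count to the shape and total exposure to the rate, giving Gamma(46, 10).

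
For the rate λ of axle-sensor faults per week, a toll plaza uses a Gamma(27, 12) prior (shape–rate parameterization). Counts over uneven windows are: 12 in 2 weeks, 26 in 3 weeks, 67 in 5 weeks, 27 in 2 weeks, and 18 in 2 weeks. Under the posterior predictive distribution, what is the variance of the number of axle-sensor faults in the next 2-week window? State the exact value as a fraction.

Total count: 12 + 26 + 67 + 27 + 18 = 150.
Total exposure: 2 + 3 + 5 + 2 + 2 = 14 weeks.
Conjugate update: add total count to the shape and total exposure to the rate, giving Gamma(177, 26).
The posterior predictive for a window of length T is Negative Binomial with variance T·α'·(β'+T)/β'² = 2·177·28/676 = 2478/169.

2478/169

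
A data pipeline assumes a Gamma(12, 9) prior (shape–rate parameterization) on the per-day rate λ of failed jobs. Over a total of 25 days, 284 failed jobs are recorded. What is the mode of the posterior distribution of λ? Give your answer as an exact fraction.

295/34

Total count 284 over total exposure 25 days.
The Gamma prior is conjugate for the Poisson rate, so λ | data ~ Gamma(12+284, 9+25) = Gamma(296, 34).
Posterior mode = (α'−1)/β' = 295/34.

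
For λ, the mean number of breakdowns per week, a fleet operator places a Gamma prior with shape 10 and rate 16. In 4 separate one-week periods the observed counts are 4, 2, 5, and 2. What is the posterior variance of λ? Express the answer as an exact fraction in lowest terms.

Total count: 4 + 2 + 5 + 2 = 13.
Total exposure: 4 weeks.
Posterior: α' = 10 + 13 = 23, β' = 16 + 4 = 20.
Posterior variance = α'/β'² = 23/400.

23/400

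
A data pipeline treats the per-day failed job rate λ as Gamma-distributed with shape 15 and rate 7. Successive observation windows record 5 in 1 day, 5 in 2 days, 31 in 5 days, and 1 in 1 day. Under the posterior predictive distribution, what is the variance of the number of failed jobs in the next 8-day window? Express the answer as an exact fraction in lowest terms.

Total count: 5 + 5 + 31 + 1 = 42.
Total exposure: 1 + 2 + 5 + 1 = 9 days.
Posterior: α' = 15 + 42 = 57, β' = 7 + 9 = 16.
The posterior predictive for a window of length T is Negative Binomial with variance T·α'·(β'+T)/β'² = 8·57·24/256 = 171/4.

171/4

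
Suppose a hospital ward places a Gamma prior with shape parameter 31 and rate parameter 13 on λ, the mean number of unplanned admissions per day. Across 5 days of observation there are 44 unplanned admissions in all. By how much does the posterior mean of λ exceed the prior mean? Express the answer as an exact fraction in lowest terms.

Total count 44 over total exposure 5 days.
The Gamma prior is conjugate for the Poisson rate, so λ | data ~ Gamma(31+44, 13+5) = Gamma(75, 18).
Posterior mean = 75/18 = 25/6; prior mean = 31/13 = 31/13. Difference = 25/6 − 31/13 = 139/78.

139/78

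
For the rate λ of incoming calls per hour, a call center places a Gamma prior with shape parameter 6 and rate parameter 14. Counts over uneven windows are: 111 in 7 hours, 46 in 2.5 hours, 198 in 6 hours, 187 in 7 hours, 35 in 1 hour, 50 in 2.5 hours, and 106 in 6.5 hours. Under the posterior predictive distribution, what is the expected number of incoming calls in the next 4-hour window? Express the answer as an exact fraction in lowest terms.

Total count: 111 + 46 + 198 + 187 + 35 + 50 + 106 = 733.
Total exposure: 7 + 2.5 + 6 + 7 + 1 + 2.5 + 6.5 = 32.5 hours.
The Gamma prior is conjugate for the Poisson rate, so λ | data ~ Gamma(6+733, 14+32.5) = Gamma(739, 93/2).
Predictive mean over a 4-hour window = T·E[λ|data] = 4·739/(93/2) = 5912/93.

5912/93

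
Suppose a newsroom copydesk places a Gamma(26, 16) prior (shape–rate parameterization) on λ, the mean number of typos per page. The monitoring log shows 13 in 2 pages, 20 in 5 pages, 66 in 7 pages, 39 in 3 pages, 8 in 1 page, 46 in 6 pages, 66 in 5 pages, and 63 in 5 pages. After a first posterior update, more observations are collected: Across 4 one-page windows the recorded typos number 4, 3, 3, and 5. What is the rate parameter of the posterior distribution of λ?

Total count: 13 + 20 + 66 + 39 + 8 + 46 + 66 + 63 = 321.
Total exposure: 2 + 5 + 7 + 3 + 1 + 6 + 5 + 5 = 34 pages.
After the first batch: Gamma(26 + 321, 16 + 34) = Gamma(347, 50).
Total count: 4 + 3 + 3 + 5 = 15.
Total exposure: 4 pages.
After the second batch: Gamma(347 + 15, 50 + 4) = Gamma(362, 54).

54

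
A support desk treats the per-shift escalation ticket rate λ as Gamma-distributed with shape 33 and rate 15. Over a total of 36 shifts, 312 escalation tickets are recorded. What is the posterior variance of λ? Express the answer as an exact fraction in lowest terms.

115/867

Total count 312 over total exposure 36 shifts.
By Gamma–Poisson conjugacy, the posterior is Gamma(α + Σx, β + Σt) = Gamma(33 + 312, 15 + 36) = Gamma(345, 51).
Posterior variance = α'/β'² = 345/2601 = 115/867.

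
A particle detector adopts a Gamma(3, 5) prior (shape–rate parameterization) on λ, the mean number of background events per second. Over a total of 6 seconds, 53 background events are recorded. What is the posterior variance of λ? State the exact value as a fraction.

Total count 53 over total exposure 6 seconds.
Posterior: α' = 3 + 53 = 56, β' = 5 + 6 = 11.
Posterior variance = α'/β'² = 56/121.

56/121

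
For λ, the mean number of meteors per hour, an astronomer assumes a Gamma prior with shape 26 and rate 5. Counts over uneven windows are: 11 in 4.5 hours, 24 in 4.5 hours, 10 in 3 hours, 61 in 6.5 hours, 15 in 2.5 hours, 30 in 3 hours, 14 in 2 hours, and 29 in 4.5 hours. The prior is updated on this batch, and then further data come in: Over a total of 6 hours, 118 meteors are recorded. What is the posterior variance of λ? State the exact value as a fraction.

Total count: 11 + 24 + 10 + 61 + 15 + 30 + 14 + 29 = 194.
Total exposure: 4.5 + 4.5 + 3 + 6.5 + 2.5 + 3 + 2 + 4.5 = 30.5 hours.
After the first batch: Gamma(26 + 194, 5 + 30.5) = Gamma(220, 71/2).
Total count 118 over total exposure 6 hours.
After the second batch: Gamma(220 + 118, 71/2 + 6) = Gamma(338, 83/2).
Posterior variance = α'/β'² = 338/(6889/4) = 1352/6889.

1352/6889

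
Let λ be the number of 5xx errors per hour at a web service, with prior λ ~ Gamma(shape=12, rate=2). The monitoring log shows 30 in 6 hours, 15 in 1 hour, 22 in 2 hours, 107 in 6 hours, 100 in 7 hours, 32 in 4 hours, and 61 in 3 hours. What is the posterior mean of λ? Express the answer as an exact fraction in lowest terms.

Total count: 30 + 15 + 22 + 107 + 100 + 32 + 61 = 367.
Total exposure: 6 + 1 + 2 + 6 + 7 + 4 + 3 = 29 hours.
Gamma(α, β) with Poisson data over total exposure Σt gives posterior Gamma(α+Σx, β+Σt) = Gamma(379, 31).
Posterior mean = α'/β' = 379/31.

379/31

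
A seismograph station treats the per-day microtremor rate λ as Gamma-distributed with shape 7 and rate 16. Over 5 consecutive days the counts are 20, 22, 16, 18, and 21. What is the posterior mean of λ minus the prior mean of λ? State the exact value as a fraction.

Total count: 20 + 22 + 16 + 18 + 21 = 97.
Total exposure: 5 days.
By Gamma–Poisson conjugacy, the posterior is Gamma(α + Σx, β + Σt) = Gamma(7 + 97, 16 + 5) = Gamma(104, 21).
Posterior mean = 104/21 = 104/21; prior mean = 7/16 = 7/16. Difference = 104/21 − 7/16 = 1517/336.

1517/336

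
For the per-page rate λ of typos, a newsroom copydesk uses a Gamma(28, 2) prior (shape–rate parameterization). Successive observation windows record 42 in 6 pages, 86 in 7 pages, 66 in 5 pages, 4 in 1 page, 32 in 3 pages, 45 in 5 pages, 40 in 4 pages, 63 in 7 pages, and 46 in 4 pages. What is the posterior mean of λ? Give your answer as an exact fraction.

113/11

Total count: 42 + 86 + 66 + 4 + 32 + 45 + 40 + 63 + 46 = 424.
Total exposure: 6 + 7 + 5 + 1 + 3 + 5 + 4 + 7 + 4 = 42 pages.
Gamma(α, β) with Poisson data over total exposure Σt gives posterior Gamma(α+Σx, β+Σt) = Gamma(452, 44).
Posterior mean = α'/β' = 452/44 = 113/11.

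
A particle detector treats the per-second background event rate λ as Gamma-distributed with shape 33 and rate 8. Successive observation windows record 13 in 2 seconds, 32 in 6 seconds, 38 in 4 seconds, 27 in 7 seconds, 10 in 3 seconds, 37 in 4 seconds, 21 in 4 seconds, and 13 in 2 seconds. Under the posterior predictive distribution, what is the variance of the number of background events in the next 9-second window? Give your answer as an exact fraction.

3087/50

Total count: 13 + 32 + 38 + 27 + 10 + 37 + 21 + 13 = 191.
Total exposure: 2 + 6 + 4 + 7 + 3 + 4 + 4 + 2 = 32 seconds.
By Gamma–Poisson conjugacy, the posterior is Gamma(α + Σx, β + Σt) = Gamma(33 + 191, 8 + 32) = Gamma(224, 40).
The posterior predictive for a window of length T is Negative Binomial with variance T·α'·(β'+T)/β'² = 9·224·49/1600 = 3087/50.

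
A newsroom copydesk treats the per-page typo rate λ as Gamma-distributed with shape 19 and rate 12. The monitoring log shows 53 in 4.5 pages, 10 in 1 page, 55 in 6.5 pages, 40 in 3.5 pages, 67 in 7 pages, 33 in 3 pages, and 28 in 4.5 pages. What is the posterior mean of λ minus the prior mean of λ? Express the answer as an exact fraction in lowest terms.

Total count: 53 + 10 + 55 + 40 + 67 + 33 + 28 = 286.
Total exposure: 4.5 + 1 + 6.5 + 3.5 + 7 + 3 + 4.5 = 30 pages.
Posterior: α' = 19 + 286 = 305, β' = 12 + 30 = 42.
Posterior mean = 305/42 = 305/42; prior mean = 19/12 = 19/12. Difference = 305/42 − 19/12 = 159/28.

159/28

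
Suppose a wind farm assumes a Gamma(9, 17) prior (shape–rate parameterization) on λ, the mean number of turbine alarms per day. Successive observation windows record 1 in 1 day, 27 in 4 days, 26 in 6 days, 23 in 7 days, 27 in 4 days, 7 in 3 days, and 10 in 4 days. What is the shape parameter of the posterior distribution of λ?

130

Total count: 1 + 27 + 26 + 23 + 27 + 7 + 10 = 121.
Total exposure: 1 + 4 + 6 + 7 + 4 + 3 + 4 = 29 days.
The Gamma prior is conjugate for the Poisson rate, so λ | data ~ Gamma(9+121, 17+29) = Gamma(130, 46).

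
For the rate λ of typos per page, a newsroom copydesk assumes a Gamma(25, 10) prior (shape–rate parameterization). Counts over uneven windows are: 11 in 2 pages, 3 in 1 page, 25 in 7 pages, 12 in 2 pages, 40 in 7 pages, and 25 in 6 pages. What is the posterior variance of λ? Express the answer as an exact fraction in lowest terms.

141/1225

Total count: 11 + 3 + 25 + 12 + 40 + 25 = 116.
Total exposure: 2 + 1 + 7 + 2 + 7 + 6 = 25 pages.
The Gamma prior is conjugate for the Poisson rate, so λ | data ~ Gamma(25+116, 10+25) = Gamma(141, 35).
Posterior variance = α'/β'² = 141/1225.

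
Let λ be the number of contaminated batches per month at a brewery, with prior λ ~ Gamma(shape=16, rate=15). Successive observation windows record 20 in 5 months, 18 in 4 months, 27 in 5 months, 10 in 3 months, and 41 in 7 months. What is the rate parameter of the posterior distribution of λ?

Total count: 20 + 18 + 27 + 10 + 41 = 116.
Total exposure: 5 + 4 + 5 + 3 + 7 = 24 months.
Posterior: α' = 16 + 116 = 132, β' = 15 + 24 = 39.

39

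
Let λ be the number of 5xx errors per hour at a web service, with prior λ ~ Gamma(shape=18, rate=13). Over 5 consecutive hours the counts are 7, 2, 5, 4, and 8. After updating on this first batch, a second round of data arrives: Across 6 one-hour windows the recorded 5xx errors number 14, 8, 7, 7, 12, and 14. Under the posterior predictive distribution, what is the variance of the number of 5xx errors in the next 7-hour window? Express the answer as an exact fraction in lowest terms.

11501/288

Total count: 7 + 2 + 5 + 4 + 8 = 26.
Total exposure: 5 hours.
After the first batch: Gamma(18 + 26, 13 + 5) = Gamma(44, 18).
Total count: 14 + 8 + 7 + 7 + 12 + 14 = 62.
Total exposure: 6 hours.
After the second batch: Gamma(44 + 62, 18 + 6) = Gamma(106, 24).
The posterior predictive for a window of length T is Negative Binomial with variance T·α'·(β'+T)/β'² = 7·106·31/576 = 11501/288.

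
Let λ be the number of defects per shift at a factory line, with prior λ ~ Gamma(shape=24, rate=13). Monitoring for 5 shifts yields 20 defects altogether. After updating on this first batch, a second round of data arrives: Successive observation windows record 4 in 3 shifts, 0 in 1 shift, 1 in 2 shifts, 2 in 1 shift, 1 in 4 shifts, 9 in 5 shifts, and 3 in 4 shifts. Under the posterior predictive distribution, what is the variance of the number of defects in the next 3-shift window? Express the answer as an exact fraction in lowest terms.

1968/361

Total count 20 over total exposure 5 shifts.
After the first batch: Gamma(24 + 20, 13 + 5) = Gamma(44, 18).
Total count: 4 + 0 + 1 + 2 + 1 + 9 + 3 = 20.
Total exposure: 3 + 1 + 2 + 1 + 4 + 5 + 4 = 20 shifts.
After the second batch: Gamma(44 + 20, 18 + 20) = Gamma(64, 38).
The posterior predictive for a window of length T is Negative Binomial with variance T·α'·(β'+T)/β'² = 3·64·41/1444 = 1968/361.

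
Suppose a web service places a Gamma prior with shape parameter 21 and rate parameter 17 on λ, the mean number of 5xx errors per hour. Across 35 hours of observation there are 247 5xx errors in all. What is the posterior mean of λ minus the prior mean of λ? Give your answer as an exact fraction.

Total count 247 over total exposure 35 hours.
The Gamma prior is conjugate for the Poisson rate, so λ | data ~ Gamma(21+247, 17+35) = Gamma(268, 52).
Posterior mean = 268/52 = 67/13; prior mean = 21/17 = 21/17. Difference = 67/13 − 21/17 = 866/221.

866/221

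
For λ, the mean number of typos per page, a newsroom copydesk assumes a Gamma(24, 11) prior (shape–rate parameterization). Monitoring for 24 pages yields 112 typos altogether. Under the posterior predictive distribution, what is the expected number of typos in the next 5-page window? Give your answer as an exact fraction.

Total count 112 over total exposure 24 pages.
Posterior: α' = 24 + 112 = 136, β' = 11 + 24 = 35.
Predictive mean over a 5-page window = T·E[λ|data] = 5·136/35 = 136/7.

136/7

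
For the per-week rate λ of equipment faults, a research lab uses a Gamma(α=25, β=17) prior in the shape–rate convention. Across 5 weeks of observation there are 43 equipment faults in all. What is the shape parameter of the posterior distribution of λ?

68

Total count 43 over total exposure 5 weeks.
By Gamma–Poisson conjugacy, the posterior is Gamma(α + Σx, β + Σt) = Gamma(25 + 43, 17 + 5) = Gamma(68, 22).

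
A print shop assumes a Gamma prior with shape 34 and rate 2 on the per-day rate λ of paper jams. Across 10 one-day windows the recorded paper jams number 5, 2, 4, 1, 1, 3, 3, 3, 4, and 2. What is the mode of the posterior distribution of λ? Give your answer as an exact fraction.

Total count: 5 + 2 + 4 + 1 + 1 + 3 + 3 + 3 + 4 + 2 = 28.
Total exposure: 10 days.
Conjugate update: add total count to the shape and total exposure to the rate, giving Gamma(62, 12).
Posterior mode = (α'−1)/β' = 61/12.

61/12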